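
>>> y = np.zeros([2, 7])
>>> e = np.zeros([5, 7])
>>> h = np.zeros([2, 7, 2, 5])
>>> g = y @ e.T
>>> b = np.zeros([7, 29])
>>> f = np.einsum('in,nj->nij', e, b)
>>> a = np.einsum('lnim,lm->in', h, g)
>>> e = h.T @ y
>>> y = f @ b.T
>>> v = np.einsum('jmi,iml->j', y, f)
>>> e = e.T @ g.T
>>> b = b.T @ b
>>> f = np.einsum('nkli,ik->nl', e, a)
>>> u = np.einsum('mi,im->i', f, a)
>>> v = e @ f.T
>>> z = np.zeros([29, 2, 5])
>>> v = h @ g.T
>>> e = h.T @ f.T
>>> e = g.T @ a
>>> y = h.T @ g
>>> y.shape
(5, 2, 7, 5)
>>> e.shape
(5, 7)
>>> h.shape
(2, 7, 2, 5)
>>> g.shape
(2, 5)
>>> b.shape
(29, 29)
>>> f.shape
(7, 2)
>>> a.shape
(2, 7)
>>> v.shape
(2, 7, 2, 2)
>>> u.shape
(2,)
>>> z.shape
(29, 2, 5)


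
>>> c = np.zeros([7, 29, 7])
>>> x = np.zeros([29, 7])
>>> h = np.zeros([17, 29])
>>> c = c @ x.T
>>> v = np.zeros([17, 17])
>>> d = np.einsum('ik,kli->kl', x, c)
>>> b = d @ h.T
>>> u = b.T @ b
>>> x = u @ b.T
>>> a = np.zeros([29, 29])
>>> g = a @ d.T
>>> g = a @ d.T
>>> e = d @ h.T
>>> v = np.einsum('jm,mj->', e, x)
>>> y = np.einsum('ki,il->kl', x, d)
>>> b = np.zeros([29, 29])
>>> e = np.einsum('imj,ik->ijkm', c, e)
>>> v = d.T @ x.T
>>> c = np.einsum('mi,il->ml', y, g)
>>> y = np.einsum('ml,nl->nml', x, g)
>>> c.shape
(17, 7)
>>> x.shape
(17, 7)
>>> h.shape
(17, 29)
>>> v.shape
(29, 17)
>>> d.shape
(7, 29)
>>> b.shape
(29, 29)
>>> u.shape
(17, 17)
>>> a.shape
(29, 29)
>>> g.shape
(29, 7)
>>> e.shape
(7, 29, 17, 29)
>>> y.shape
(29, 17, 7)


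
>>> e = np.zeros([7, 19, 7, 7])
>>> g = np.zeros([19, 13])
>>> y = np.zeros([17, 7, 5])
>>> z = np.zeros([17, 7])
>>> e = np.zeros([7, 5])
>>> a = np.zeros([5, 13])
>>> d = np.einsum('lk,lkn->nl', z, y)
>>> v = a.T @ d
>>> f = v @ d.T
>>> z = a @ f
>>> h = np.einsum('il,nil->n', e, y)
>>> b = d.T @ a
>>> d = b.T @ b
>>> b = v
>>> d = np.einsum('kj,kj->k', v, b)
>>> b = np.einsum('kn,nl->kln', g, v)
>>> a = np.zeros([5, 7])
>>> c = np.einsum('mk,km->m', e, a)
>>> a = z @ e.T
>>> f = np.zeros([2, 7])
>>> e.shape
(7, 5)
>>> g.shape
(19, 13)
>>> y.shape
(17, 7, 5)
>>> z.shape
(5, 5)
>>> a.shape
(5, 7)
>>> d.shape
(13,)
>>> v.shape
(13, 17)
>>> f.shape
(2, 7)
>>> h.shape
(17,)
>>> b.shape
(19, 17, 13)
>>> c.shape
(7,)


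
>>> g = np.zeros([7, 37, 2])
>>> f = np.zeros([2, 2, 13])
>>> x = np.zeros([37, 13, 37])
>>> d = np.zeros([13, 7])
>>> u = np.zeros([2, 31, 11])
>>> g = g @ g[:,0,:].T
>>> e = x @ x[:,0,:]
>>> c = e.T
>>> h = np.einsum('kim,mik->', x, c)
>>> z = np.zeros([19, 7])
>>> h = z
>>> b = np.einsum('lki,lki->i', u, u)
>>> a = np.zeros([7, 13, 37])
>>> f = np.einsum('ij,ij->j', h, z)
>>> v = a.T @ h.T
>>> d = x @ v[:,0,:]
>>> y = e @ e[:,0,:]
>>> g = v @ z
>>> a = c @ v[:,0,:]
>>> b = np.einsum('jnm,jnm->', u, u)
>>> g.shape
(37, 13, 7)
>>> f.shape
(7,)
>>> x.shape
(37, 13, 37)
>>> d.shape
(37, 13, 19)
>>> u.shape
(2, 31, 11)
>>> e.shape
(37, 13, 37)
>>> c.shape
(37, 13, 37)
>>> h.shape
(19, 7)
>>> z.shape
(19, 7)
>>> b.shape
()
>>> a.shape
(37, 13, 19)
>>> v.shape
(37, 13, 19)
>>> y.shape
(37, 13, 37)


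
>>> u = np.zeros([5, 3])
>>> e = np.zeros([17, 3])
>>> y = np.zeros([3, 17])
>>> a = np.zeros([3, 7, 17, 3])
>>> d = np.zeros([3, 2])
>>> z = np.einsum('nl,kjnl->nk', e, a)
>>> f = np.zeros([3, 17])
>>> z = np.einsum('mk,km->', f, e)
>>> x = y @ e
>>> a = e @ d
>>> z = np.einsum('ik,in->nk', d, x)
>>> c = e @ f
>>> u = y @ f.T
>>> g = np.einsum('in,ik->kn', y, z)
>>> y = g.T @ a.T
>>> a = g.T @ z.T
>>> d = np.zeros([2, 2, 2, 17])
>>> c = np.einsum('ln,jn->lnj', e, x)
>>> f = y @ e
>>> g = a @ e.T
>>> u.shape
(3, 3)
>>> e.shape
(17, 3)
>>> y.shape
(17, 17)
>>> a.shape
(17, 3)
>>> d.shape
(2, 2, 2, 17)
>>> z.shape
(3, 2)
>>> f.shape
(17, 3)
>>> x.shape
(3, 3)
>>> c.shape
(17, 3, 3)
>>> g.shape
(17, 17)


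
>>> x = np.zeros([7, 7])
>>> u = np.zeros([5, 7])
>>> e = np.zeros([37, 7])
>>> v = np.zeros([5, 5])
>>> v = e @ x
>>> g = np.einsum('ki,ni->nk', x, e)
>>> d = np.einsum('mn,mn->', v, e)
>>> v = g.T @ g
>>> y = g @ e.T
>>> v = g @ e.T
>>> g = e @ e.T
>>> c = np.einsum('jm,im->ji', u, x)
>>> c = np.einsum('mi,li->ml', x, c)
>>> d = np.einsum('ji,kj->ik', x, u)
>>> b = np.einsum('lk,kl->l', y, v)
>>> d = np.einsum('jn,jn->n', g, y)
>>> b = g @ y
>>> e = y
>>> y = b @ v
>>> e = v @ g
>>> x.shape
(7, 7)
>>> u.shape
(5, 7)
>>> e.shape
(37, 37)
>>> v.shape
(37, 37)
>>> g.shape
(37, 37)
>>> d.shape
(37,)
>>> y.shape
(37, 37)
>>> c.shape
(7, 5)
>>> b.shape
(37, 37)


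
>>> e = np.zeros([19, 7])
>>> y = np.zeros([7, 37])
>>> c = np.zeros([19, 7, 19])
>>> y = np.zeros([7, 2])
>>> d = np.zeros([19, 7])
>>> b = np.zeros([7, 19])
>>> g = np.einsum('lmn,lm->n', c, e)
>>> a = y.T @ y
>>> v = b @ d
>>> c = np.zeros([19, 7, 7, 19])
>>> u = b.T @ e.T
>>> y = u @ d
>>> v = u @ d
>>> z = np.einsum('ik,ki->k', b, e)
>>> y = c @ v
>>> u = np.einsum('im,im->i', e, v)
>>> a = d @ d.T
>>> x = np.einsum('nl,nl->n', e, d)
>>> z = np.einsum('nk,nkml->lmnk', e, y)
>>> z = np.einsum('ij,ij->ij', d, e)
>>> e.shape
(19, 7)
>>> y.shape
(19, 7, 7, 7)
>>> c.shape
(19, 7, 7, 19)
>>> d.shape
(19, 7)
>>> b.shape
(7, 19)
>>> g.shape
(19,)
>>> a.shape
(19, 19)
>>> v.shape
(19, 7)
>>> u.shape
(19,)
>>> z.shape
(19, 7)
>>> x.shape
(19,)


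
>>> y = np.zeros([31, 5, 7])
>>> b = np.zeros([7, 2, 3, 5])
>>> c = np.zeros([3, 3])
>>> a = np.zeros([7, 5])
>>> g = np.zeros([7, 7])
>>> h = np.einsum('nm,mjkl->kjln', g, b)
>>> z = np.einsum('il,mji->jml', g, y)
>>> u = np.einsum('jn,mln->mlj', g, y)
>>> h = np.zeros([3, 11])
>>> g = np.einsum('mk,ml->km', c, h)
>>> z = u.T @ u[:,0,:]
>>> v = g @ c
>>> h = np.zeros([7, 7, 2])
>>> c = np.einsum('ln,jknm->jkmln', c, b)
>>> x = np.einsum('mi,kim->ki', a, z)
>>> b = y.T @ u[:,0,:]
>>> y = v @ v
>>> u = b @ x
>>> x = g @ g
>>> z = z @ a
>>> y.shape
(3, 3)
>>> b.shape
(7, 5, 7)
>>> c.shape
(7, 2, 5, 3, 3)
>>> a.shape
(7, 5)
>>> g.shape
(3, 3)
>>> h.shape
(7, 7, 2)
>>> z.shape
(7, 5, 5)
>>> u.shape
(7, 5, 5)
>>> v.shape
(3, 3)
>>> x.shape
(3, 3)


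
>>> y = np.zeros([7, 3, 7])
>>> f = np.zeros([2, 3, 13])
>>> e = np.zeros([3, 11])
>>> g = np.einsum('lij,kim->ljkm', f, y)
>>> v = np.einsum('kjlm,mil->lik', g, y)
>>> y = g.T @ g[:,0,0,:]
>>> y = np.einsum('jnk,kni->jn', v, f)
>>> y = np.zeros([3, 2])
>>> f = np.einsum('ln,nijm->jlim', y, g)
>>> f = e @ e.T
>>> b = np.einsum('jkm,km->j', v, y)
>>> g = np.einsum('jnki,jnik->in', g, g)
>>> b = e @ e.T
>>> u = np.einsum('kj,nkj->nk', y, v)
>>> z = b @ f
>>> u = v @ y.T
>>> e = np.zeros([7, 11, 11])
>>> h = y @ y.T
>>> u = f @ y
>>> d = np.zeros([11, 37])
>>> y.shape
(3, 2)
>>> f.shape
(3, 3)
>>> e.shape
(7, 11, 11)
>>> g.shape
(7, 13)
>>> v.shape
(7, 3, 2)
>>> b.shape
(3, 3)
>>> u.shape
(3, 2)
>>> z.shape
(3, 3)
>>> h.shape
(3, 3)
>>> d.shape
(11, 37)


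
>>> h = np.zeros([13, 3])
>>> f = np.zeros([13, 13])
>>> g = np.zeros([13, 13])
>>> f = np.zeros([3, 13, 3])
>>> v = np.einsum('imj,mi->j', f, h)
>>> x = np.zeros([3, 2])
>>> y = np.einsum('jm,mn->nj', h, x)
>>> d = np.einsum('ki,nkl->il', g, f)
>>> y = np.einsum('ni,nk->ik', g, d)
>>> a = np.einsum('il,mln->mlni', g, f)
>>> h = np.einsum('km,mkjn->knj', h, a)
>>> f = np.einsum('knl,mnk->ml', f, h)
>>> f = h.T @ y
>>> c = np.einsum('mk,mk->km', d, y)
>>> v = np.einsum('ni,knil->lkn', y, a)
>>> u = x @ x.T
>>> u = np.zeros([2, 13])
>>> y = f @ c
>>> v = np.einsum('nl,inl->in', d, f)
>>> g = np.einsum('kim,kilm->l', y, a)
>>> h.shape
(13, 13, 3)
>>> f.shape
(3, 13, 3)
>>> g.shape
(3,)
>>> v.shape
(3, 13)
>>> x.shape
(3, 2)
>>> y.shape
(3, 13, 13)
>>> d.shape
(13, 3)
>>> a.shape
(3, 13, 3, 13)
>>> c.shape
(3, 13)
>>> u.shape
(2, 13)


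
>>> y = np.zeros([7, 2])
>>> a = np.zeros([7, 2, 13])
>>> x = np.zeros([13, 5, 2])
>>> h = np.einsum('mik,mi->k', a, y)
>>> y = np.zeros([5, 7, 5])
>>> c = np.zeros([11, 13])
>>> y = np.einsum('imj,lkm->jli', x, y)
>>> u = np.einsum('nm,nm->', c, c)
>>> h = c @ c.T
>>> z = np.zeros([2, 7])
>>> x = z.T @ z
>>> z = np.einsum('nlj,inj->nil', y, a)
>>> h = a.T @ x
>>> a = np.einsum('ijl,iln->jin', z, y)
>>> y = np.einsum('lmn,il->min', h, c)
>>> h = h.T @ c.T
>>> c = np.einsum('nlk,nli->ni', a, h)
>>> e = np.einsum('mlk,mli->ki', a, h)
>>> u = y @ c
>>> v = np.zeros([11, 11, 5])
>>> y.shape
(2, 11, 7)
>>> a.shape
(7, 2, 13)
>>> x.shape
(7, 7)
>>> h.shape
(7, 2, 11)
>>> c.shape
(7, 11)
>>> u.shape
(2, 11, 11)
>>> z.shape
(2, 7, 5)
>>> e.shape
(13, 11)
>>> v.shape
(11, 11, 5)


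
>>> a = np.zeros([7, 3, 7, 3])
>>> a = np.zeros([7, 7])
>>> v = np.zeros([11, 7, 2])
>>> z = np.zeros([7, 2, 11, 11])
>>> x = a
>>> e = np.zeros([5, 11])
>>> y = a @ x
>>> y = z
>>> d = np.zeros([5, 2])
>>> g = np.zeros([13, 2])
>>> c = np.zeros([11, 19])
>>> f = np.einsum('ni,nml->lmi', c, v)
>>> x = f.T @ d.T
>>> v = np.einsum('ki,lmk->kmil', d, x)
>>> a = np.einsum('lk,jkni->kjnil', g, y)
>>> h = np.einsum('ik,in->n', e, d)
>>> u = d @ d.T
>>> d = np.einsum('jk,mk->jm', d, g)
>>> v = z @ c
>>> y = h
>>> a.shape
(2, 7, 11, 11, 13)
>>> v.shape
(7, 2, 11, 19)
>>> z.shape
(7, 2, 11, 11)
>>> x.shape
(19, 7, 5)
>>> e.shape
(5, 11)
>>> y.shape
(2,)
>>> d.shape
(5, 13)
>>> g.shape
(13, 2)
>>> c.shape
(11, 19)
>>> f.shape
(2, 7, 19)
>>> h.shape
(2,)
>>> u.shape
(5, 5)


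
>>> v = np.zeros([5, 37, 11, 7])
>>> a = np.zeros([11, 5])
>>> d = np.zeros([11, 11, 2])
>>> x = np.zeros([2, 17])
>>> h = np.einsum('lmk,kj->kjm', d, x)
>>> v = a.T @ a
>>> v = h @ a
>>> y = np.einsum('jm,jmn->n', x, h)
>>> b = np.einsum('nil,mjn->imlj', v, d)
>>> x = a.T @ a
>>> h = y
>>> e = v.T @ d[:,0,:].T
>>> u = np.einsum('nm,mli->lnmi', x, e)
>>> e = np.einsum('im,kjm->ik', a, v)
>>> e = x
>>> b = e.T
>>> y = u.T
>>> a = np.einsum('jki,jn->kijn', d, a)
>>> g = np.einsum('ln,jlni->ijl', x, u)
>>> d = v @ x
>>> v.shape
(2, 17, 5)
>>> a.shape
(11, 2, 11, 5)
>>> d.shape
(2, 17, 5)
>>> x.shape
(5, 5)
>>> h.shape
(11,)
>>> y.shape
(11, 5, 5, 17)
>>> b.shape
(5, 5)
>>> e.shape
(5, 5)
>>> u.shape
(17, 5, 5, 11)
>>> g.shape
(11, 17, 5)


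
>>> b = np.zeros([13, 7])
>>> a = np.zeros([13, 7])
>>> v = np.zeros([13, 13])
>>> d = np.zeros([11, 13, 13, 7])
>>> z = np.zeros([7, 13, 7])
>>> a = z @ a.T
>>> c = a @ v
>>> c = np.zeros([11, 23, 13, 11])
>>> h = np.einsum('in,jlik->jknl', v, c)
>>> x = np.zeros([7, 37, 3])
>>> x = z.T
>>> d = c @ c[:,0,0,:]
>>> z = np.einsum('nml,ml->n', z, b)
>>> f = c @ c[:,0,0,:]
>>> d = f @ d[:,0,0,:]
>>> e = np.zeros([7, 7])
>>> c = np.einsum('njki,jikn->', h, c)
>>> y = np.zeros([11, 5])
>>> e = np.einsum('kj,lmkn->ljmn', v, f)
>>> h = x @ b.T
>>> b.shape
(13, 7)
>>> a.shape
(7, 13, 13)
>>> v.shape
(13, 13)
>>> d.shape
(11, 23, 13, 11)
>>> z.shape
(7,)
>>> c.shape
()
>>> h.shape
(7, 13, 13)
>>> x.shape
(7, 13, 7)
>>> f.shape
(11, 23, 13, 11)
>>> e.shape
(11, 13, 23, 11)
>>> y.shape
(11, 5)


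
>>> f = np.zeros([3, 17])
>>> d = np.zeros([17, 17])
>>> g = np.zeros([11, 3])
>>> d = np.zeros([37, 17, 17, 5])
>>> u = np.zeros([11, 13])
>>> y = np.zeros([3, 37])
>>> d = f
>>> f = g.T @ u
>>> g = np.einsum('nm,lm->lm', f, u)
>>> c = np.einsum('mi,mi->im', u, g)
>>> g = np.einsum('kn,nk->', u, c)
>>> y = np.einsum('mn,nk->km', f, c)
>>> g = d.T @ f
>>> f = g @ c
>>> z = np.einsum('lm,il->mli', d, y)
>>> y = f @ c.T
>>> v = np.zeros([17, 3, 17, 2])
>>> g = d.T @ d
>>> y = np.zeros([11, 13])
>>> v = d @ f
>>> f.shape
(17, 11)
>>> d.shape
(3, 17)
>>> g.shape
(17, 17)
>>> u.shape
(11, 13)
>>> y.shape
(11, 13)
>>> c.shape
(13, 11)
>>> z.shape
(17, 3, 11)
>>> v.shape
(3, 11)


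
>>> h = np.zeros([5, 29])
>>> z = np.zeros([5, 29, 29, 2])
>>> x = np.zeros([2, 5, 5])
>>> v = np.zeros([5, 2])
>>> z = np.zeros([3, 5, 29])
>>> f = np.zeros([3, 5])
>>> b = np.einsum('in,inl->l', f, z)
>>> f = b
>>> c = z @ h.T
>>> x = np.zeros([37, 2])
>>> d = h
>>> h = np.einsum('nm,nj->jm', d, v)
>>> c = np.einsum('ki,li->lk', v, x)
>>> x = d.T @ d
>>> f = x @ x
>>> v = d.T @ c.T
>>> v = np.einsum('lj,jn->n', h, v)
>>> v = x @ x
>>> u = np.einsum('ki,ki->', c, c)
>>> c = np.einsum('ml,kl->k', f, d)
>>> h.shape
(2, 29)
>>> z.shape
(3, 5, 29)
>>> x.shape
(29, 29)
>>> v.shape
(29, 29)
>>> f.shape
(29, 29)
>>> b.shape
(29,)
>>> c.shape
(5,)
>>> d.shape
(5, 29)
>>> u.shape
()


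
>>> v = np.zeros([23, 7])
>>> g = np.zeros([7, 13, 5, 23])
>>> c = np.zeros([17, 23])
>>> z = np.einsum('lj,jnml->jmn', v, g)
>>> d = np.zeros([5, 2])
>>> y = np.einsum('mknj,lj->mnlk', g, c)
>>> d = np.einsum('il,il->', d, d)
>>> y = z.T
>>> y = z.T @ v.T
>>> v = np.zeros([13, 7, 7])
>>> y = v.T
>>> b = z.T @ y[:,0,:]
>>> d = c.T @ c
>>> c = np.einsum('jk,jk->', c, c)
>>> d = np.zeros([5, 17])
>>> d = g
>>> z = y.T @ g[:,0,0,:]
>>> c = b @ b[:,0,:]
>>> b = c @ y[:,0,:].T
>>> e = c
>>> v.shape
(13, 7, 7)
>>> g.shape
(7, 13, 5, 23)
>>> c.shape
(13, 5, 13)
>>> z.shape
(13, 7, 23)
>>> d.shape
(7, 13, 5, 23)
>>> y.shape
(7, 7, 13)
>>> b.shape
(13, 5, 7)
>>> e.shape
(13, 5, 13)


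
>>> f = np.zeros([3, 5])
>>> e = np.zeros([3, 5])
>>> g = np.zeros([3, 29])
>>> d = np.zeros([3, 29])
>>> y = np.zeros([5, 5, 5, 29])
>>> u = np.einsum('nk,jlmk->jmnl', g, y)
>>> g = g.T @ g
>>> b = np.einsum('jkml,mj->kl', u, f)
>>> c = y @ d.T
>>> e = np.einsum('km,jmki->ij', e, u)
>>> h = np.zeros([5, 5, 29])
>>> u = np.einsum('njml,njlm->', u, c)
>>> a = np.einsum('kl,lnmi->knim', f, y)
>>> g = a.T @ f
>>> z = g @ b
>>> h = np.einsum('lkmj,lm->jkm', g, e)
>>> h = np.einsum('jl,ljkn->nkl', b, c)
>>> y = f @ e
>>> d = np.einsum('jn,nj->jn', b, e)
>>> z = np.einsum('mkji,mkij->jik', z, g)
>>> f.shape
(3, 5)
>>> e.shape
(5, 5)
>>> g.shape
(5, 29, 5, 5)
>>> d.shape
(5, 5)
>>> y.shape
(3, 5)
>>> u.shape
()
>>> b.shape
(5, 5)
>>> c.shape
(5, 5, 5, 3)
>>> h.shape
(3, 5, 5)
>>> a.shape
(3, 5, 29, 5)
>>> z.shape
(5, 5, 29)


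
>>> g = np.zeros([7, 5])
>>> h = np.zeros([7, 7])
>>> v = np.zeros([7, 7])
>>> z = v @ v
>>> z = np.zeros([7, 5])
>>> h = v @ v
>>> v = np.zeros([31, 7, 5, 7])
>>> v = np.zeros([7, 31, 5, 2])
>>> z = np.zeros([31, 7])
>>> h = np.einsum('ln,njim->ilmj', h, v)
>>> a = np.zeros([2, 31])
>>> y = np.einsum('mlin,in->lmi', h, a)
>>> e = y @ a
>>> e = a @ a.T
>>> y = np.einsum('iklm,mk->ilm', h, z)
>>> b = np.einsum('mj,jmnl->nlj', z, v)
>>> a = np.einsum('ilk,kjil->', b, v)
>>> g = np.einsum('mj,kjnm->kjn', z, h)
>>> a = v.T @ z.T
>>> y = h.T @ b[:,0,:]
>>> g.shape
(5, 7, 2)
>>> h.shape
(5, 7, 2, 31)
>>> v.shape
(7, 31, 5, 2)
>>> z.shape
(31, 7)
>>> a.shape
(2, 5, 31, 31)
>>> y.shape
(31, 2, 7, 7)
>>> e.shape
(2, 2)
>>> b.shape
(5, 2, 7)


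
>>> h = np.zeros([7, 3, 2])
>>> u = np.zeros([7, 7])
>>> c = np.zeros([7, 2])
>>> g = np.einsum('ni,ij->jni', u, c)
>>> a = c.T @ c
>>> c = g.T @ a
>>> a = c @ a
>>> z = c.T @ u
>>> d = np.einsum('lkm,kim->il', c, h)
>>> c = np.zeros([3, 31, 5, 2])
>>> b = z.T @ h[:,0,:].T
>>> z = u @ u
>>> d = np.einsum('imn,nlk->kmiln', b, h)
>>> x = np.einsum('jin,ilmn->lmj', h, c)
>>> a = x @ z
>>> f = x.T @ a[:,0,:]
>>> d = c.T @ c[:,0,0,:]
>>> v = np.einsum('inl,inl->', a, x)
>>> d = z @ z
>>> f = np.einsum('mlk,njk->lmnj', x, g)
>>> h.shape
(7, 3, 2)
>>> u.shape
(7, 7)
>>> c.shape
(3, 31, 5, 2)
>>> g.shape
(2, 7, 7)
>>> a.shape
(31, 5, 7)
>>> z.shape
(7, 7)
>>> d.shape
(7, 7)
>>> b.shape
(7, 7, 7)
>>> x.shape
(31, 5, 7)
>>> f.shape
(5, 31, 2, 7)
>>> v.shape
()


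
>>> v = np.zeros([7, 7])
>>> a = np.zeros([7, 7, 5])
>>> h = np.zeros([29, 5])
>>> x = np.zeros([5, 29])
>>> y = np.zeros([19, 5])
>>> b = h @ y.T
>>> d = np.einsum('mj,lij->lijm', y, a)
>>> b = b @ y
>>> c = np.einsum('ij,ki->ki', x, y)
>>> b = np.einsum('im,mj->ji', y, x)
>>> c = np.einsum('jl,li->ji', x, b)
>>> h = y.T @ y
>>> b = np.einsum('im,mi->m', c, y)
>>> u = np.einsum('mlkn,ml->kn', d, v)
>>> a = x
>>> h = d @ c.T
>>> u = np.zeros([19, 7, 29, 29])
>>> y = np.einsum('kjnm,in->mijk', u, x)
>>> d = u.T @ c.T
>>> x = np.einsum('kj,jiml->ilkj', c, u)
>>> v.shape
(7, 7)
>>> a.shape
(5, 29)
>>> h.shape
(7, 7, 5, 5)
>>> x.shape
(7, 29, 5, 19)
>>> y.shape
(29, 5, 7, 19)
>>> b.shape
(19,)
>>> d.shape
(29, 29, 7, 5)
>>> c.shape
(5, 19)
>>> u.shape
(19, 7, 29, 29)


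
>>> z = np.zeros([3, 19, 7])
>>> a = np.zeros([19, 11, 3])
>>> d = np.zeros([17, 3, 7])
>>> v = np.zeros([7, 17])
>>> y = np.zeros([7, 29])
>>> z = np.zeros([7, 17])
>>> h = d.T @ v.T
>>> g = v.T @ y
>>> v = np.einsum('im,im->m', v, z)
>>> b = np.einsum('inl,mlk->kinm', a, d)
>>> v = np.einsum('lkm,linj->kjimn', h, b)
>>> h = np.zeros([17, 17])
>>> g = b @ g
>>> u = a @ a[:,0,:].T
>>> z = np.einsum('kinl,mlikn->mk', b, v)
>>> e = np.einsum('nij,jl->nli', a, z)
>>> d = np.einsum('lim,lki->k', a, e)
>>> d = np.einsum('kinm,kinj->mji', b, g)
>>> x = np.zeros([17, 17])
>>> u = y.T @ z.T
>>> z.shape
(3, 7)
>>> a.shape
(19, 11, 3)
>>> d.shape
(17, 29, 19)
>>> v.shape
(3, 17, 19, 7, 11)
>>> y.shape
(7, 29)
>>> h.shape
(17, 17)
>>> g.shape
(7, 19, 11, 29)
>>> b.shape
(7, 19, 11, 17)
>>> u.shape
(29, 3)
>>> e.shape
(19, 7, 11)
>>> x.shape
(17, 17)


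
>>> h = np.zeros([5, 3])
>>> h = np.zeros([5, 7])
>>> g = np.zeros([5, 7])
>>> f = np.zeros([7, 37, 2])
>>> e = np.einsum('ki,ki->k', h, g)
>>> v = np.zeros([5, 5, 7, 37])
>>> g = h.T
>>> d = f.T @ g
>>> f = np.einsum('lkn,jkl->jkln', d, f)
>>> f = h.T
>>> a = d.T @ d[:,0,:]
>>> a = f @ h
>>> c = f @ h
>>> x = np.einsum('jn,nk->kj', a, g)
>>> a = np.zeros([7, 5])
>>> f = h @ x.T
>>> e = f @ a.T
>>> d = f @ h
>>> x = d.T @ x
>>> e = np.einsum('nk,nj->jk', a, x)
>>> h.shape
(5, 7)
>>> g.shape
(7, 5)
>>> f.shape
(5, 5)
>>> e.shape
(7, 5)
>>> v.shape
(5, 5, 7, 37)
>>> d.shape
(5, 7)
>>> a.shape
(7, 5)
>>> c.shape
(7, 7)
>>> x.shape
(7, 7)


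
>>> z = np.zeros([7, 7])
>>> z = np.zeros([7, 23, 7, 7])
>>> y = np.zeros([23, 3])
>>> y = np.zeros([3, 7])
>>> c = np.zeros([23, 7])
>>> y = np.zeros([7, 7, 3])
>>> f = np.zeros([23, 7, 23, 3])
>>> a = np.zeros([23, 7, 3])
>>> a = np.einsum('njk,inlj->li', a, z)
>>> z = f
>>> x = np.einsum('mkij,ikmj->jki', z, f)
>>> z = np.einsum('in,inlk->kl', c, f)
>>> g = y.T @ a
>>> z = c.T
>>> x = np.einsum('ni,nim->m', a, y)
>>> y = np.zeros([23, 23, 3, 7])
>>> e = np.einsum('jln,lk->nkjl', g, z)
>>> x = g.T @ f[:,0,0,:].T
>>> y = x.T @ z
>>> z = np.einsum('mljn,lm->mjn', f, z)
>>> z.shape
(23, 23, 3)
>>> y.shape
(23, 7, 23)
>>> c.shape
(23, 7)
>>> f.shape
(23, 7, 23, 3)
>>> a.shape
(7, 7)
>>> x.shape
(7, 7, 23)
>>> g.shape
(3, 7, 7)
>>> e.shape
(7, 23, 3, 7)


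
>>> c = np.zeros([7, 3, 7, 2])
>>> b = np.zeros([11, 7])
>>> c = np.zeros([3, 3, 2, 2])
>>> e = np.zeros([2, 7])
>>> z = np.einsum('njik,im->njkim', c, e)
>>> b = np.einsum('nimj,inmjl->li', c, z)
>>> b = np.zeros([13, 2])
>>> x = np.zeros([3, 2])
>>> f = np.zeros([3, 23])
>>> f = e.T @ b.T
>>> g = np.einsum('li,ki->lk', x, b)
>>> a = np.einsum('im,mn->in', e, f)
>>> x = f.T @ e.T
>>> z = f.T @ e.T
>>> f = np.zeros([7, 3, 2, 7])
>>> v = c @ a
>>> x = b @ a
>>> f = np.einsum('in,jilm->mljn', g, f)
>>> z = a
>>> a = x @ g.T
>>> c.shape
(3, 3, 2, 2)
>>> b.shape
(13, 2)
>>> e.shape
(2, 7)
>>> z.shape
(2, 13)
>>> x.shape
(13, 13)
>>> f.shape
(7, 2, 7, 13)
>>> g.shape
(3, 13)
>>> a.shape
(13, 3)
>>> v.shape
(3, 3, 2, 13)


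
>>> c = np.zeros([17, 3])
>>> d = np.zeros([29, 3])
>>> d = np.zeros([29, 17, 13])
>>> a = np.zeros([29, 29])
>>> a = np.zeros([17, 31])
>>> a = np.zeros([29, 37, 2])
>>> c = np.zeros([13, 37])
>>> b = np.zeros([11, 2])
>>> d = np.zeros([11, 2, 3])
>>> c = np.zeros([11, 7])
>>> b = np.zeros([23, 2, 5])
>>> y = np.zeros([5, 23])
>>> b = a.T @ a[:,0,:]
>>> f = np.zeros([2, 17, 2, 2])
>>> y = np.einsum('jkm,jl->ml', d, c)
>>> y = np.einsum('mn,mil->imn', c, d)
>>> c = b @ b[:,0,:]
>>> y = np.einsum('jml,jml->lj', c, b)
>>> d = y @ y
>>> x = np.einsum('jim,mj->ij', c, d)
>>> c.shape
(2, 37, 2)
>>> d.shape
(2, 2)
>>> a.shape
(29, 37, 2)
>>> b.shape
(2, 37, 2)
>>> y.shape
(2, 2)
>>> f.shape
(2, 17, 2, 2)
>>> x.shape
(37, 2)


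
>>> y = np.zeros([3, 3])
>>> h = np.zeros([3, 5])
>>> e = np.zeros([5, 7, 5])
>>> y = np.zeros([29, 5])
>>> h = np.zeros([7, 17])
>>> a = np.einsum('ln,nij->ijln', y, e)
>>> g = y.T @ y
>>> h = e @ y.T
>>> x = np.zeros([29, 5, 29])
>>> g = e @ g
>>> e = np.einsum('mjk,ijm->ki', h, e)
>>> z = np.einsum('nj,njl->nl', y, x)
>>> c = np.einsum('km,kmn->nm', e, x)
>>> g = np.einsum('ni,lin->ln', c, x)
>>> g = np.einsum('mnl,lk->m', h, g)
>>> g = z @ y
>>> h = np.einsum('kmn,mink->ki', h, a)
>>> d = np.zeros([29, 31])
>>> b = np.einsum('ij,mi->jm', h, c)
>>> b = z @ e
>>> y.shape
(29, 5)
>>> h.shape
(5, 5)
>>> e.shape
(29, 5)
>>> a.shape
(7, 5, 29, 5)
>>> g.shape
(29, 5)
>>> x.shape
(29, 5, 29)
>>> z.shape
(29, 29)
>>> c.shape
(29, 5)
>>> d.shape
(29, 31)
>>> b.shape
(29, 5)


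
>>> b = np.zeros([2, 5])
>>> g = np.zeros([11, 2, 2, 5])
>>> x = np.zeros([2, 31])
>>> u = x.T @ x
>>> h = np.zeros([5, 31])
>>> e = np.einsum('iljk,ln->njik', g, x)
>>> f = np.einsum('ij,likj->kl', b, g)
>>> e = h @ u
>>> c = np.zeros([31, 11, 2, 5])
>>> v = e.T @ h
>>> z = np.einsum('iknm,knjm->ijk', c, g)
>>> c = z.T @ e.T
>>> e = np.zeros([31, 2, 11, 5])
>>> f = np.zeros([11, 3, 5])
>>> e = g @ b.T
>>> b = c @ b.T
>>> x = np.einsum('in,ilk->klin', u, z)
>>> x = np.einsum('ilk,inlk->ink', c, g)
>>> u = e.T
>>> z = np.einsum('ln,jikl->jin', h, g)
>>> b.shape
(11, 2, 2)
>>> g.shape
(11, 2, 2, 5)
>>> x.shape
(11, 2, 5)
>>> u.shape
(2, 2, 2, 11)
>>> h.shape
(5, 31)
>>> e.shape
(11, 2, 2, 2)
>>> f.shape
(11, 3, 5)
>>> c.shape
(11, 2, 5)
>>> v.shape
(31, 31)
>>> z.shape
(11, 2, 31)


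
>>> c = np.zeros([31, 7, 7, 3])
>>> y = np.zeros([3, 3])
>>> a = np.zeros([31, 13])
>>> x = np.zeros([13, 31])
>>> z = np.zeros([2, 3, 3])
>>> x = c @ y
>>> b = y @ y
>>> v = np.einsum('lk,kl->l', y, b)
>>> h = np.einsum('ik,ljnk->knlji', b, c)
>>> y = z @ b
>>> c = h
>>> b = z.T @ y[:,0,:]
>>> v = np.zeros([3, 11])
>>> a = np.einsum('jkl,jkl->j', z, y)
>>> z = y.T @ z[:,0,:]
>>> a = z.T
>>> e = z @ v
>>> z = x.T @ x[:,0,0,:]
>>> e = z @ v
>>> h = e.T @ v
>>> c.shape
(3, 7, 31, 7, 3)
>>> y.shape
(2, 3, 3)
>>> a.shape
(3, 3, 3)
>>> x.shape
(31, 7, 7, 3)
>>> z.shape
(3, 7, 7, 3)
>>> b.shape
(3, 3, 3)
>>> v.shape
(3, 11)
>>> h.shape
(11, 7, 7, 11)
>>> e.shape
(3, 7, 7, 11)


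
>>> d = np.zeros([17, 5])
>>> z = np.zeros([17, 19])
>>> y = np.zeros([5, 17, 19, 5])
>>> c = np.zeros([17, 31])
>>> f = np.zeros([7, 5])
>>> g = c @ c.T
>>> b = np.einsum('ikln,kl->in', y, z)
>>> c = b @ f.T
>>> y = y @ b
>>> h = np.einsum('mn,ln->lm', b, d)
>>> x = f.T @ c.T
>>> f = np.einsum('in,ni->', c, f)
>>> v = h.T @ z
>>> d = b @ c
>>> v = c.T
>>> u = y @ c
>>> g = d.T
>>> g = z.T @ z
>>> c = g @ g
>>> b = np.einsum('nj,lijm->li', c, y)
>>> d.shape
(5, 7)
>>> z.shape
(17, 19)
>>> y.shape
(5, 17, 19, 5)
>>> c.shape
(19, 19)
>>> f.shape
()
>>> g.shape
(19, 19)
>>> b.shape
(5, 17)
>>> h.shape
(17, 5)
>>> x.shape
(5, 5)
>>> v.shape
(7, 5)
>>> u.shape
(5, 17, 19, 7)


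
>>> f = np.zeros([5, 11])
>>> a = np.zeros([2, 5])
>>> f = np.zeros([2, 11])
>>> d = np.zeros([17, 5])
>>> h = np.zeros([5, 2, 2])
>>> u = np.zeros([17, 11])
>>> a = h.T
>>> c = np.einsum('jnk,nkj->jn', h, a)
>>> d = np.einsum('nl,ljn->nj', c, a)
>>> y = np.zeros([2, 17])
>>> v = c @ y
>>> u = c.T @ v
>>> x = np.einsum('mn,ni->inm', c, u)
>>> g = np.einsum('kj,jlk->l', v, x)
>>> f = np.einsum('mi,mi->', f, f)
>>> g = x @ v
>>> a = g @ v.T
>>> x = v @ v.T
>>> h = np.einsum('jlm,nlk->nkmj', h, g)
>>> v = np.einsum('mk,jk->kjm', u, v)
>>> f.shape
()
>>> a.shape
(17, 2, 5)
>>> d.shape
(5, 2)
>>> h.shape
(17, 17, 2, 5)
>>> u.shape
(2, 17)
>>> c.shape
(5, 2)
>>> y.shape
(2, 17)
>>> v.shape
(17, 5, 2)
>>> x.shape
(5, 5)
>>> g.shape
(17, 2, 17)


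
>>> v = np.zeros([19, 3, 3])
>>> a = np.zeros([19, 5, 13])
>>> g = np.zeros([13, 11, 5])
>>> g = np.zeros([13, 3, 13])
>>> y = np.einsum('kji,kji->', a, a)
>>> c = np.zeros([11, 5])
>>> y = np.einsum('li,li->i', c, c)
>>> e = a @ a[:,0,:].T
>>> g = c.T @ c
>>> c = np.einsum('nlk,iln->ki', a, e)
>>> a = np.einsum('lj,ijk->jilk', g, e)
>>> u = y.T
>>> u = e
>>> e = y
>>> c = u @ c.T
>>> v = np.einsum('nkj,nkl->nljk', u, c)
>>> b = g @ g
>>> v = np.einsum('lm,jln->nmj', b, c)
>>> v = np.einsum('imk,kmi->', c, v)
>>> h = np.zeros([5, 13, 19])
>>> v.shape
()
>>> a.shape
(5, 19, 5, 19)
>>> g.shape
(5, 5)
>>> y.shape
(5,)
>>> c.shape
(19, 5, 13)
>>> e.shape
(5,)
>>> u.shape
(19, 5, 19)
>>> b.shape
(5, 5)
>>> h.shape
(5, 13, 19)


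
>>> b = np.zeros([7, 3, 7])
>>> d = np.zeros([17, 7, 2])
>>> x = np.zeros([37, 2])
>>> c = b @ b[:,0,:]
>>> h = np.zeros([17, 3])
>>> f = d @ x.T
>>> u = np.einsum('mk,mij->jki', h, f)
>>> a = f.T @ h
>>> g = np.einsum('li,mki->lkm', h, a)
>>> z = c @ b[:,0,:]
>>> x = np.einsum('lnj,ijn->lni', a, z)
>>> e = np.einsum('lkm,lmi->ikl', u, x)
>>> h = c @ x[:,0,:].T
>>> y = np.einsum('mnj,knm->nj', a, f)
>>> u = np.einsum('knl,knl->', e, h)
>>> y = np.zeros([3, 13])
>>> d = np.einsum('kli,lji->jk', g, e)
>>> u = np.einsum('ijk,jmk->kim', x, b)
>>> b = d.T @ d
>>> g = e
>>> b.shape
(17, 17)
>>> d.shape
(3, 17)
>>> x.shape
(37, 7, 7)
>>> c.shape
(7, 3, 7)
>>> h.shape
(7, 3, 37)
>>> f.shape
(17, 7, 37)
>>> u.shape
(7, 37, 3)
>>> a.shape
(37, 7, 3)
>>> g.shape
(7, 3, 37)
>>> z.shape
(7, 3, 7)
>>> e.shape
(7, 3, 37)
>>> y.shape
(3, 13)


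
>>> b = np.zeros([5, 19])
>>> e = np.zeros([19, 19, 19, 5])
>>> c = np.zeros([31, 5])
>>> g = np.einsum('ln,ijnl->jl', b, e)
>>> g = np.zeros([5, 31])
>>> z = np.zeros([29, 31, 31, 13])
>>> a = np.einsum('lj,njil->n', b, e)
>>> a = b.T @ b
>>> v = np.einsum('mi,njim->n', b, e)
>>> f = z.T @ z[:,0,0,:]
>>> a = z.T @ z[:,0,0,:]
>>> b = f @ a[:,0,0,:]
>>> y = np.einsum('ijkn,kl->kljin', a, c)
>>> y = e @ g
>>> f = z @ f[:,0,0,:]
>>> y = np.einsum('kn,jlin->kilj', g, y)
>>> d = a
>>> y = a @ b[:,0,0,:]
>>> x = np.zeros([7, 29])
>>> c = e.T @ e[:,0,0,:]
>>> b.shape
(13, 31, 31, 13)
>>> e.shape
(19, 19, 19, 5)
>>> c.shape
(5, 19, 19, 5)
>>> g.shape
(5, 31)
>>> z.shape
(29, 31, 31, 13)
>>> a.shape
(13, 31, 31, 13)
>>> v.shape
(19,)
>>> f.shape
(29, 31, 31, 13)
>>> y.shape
(13, 31, 31, 13)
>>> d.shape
(13, 31, 31, 13)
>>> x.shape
(7, 29)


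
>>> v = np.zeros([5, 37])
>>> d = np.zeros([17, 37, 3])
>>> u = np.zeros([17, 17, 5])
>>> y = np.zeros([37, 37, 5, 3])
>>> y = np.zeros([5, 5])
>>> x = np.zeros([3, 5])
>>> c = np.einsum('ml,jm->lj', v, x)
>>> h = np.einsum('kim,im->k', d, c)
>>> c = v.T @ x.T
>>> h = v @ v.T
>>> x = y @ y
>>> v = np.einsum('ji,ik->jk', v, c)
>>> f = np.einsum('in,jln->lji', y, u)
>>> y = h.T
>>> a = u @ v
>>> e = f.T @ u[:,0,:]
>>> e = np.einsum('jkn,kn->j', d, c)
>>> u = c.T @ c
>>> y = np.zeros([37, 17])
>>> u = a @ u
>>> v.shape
(5, 3)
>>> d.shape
(17, 37, 3)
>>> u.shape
(17, 17, 3)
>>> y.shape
(37, 17)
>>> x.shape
(5, 5)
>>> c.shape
(37, 3)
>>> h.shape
(5, 5)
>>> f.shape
(17, 17, 5)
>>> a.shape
(17, 17, 3)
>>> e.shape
(17,)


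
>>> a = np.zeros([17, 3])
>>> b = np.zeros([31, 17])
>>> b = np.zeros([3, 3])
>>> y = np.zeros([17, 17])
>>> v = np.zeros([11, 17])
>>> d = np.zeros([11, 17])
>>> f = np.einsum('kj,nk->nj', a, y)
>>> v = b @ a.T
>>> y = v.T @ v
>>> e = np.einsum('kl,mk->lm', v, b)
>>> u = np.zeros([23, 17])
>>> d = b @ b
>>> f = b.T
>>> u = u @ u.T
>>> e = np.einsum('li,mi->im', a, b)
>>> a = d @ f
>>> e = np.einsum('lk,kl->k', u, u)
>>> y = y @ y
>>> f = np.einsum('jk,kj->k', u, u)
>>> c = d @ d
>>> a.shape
(3, 3)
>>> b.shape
(3, 3)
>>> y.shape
(17, 17)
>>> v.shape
(3, 17)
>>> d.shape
(3, 3)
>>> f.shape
(23,)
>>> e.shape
(23,)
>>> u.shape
(23, 23)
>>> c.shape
(3, 3)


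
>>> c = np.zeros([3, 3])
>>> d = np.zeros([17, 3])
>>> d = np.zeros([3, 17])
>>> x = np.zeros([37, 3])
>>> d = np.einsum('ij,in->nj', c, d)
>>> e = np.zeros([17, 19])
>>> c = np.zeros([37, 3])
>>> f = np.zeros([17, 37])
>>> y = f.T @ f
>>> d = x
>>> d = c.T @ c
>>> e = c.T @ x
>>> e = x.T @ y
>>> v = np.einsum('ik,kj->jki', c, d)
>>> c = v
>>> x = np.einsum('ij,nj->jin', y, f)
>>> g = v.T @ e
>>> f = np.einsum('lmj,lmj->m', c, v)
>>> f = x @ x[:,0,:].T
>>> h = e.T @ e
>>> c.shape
(3, 3, 37)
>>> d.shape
(3, 3)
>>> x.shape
(37, 37, 17)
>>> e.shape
(3, 37)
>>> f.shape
(37, 37, 37)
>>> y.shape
(37, 37)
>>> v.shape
(3, 3, 37)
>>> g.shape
(37, 3, 37)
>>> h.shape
(37, 37)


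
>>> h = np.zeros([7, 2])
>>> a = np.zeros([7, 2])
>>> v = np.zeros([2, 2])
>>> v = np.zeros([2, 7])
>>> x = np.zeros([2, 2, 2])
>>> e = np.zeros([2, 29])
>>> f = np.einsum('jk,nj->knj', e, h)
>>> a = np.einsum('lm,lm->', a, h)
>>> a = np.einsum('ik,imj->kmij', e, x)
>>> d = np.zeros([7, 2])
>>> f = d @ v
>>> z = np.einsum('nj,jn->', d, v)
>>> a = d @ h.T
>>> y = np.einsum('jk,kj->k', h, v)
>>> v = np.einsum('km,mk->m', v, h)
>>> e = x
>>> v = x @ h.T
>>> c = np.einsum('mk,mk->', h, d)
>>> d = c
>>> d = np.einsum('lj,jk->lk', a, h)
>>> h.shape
(7, 2)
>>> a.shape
(7, 7)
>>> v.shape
(2, 2, 7)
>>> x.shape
(2, 2, 2)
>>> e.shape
(2, 2, 2)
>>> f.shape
(7, 7)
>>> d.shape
(7, 2)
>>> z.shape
()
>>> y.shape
(2,)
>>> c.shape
()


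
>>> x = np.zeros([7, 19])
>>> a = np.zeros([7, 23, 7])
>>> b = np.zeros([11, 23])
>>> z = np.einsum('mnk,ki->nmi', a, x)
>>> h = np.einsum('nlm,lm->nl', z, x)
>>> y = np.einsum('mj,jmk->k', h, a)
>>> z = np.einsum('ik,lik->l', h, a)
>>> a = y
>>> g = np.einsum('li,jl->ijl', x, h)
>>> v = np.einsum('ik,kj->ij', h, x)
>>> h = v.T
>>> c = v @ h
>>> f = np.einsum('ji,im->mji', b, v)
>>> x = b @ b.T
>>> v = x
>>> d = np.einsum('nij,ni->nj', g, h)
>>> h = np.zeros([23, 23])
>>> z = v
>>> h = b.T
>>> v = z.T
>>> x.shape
(11, 11)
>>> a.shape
(7,)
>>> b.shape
(11, 23)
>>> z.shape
(11, 11)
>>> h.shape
(23, 11)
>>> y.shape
(7,)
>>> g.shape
(19, 23, 7)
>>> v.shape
(11, 11)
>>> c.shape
(23, 23)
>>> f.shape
(19, 11, 23)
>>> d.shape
(19, 7)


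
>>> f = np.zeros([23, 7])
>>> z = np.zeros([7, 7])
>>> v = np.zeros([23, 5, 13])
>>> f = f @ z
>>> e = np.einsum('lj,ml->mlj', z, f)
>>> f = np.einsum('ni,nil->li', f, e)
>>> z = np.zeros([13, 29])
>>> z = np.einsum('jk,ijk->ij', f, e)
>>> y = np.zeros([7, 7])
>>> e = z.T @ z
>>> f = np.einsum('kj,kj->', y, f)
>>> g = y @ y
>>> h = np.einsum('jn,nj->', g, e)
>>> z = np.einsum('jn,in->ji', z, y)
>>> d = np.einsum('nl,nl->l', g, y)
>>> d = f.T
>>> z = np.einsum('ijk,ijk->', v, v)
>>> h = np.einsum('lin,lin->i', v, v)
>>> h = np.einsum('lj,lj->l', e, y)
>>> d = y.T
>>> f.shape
()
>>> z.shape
()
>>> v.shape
(23, 5, 13)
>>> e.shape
(7, 7)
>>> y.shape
(7, 7)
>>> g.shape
(7, 7)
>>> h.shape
(7,)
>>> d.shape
(7, 7)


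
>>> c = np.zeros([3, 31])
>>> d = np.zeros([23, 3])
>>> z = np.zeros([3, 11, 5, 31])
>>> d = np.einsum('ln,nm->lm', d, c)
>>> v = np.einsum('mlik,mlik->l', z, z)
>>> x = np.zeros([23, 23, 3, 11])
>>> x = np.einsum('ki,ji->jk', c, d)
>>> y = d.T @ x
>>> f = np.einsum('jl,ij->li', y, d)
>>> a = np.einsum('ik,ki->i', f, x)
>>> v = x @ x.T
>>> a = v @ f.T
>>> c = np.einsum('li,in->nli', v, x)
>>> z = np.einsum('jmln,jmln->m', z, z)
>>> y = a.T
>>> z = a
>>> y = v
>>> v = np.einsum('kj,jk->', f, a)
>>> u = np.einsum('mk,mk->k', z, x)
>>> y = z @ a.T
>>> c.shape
(3, 23, 23)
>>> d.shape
(23, 31)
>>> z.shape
(23, 3)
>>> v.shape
()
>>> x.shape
(23, 3)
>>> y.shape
(23, 23)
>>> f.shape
(3, 23)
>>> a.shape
(23, 3)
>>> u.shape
(3,)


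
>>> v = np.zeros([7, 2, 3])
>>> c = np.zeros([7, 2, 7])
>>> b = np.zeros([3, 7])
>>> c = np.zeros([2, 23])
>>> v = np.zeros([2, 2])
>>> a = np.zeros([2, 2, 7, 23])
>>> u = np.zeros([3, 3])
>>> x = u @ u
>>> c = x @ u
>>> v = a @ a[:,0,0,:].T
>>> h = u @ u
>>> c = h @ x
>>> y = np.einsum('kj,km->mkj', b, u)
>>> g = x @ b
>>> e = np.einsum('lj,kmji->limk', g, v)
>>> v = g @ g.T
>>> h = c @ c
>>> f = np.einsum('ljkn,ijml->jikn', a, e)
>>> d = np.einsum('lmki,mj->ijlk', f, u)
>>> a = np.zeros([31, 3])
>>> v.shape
(3, 3)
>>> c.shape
(3, 3)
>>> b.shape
(3, 7)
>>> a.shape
(31, 3)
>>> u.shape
(3, 3)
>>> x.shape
(3, 3)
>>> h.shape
(3, 3)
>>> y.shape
(3, 3, 7)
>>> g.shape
(3, 7)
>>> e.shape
(3, 2, 2, 2)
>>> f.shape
(2, 3, 7, 23)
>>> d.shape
(23, 3, 2, 7)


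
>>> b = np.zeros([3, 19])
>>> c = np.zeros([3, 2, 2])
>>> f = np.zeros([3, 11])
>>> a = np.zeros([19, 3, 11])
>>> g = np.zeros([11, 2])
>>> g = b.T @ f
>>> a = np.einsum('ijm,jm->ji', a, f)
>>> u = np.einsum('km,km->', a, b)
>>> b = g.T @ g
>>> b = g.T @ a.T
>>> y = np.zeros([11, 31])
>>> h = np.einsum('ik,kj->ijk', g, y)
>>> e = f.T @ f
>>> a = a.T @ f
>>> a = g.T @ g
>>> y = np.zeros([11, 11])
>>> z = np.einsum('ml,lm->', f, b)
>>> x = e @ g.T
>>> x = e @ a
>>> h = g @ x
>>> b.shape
(11, 3)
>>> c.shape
(3, 2, 2)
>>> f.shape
(3, 11)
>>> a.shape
(11, 11)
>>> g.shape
(19, 11)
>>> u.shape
()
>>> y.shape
(11, 11)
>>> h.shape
(19, 11)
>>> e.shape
(11, 11)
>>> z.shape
()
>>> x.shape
(11, 11)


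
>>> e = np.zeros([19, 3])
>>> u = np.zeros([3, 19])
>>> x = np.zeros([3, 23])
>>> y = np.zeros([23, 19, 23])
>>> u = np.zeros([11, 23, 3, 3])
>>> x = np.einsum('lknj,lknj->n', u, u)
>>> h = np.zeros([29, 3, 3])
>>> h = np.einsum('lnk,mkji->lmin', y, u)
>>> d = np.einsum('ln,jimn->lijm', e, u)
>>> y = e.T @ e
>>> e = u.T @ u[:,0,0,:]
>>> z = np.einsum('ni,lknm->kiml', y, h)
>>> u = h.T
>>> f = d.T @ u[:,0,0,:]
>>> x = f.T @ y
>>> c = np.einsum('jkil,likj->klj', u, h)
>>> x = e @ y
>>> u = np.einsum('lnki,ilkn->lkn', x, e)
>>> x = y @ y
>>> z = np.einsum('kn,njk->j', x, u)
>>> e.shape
(3, 3, 23, 3)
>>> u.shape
(3, 23, 3)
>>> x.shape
(3, 3)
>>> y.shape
(3, 3)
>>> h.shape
(23, 11, 3, 19)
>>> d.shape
(19, 23, 11, 3)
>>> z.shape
(23,)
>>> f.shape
(3, 11, 23, 23)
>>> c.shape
(3, 23, 19)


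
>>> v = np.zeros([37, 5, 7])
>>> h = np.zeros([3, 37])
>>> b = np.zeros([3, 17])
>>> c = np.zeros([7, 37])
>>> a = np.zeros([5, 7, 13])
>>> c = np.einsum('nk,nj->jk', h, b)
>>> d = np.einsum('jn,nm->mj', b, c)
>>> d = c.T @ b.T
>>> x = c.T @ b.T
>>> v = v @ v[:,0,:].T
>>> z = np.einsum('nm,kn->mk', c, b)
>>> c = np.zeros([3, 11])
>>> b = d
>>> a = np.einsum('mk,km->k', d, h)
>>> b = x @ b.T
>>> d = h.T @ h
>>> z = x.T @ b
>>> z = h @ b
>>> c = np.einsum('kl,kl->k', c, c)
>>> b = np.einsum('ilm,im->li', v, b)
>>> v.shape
(37, 5, 37)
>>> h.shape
(3, 37)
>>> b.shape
(5, 37)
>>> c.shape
(3,)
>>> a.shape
(3,)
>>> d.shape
(37, 37)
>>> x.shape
(37, 3)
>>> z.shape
(3, 37)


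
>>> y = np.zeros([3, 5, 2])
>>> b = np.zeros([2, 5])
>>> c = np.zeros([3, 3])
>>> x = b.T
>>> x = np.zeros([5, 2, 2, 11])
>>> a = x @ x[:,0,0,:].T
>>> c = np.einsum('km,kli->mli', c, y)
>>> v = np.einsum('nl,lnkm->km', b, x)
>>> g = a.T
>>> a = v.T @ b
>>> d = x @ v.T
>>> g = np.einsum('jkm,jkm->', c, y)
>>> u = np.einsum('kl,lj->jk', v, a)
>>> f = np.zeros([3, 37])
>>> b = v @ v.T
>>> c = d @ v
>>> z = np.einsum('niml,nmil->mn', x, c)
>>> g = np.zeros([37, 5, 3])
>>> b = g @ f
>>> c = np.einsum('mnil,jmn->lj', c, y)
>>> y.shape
(3, 5, 2)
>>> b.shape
(37, 5, 37)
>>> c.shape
(11, 3)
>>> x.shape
(5, 2, 2, 11)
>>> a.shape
(11, 5)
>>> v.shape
(2, 11)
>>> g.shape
(37, 5, 3)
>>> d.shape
(5, 2, 2, 2)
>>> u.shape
(5, 2)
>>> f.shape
(3, 37)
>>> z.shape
(2, 5)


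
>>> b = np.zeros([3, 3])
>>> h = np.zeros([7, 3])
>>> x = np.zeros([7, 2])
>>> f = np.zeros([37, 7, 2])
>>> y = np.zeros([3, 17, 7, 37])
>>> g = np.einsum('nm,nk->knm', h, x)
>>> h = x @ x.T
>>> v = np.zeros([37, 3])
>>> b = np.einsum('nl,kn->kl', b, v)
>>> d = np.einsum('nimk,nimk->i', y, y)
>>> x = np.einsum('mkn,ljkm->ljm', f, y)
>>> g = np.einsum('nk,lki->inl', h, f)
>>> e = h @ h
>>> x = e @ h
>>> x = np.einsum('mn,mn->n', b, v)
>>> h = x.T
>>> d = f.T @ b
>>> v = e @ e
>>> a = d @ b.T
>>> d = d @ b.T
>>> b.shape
(37, 3)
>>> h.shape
(3,)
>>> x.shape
(3,)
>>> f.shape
(37, 7, 2)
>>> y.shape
(3, 17, 7, 37)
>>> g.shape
(2, 7, 37)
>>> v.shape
(7, 7)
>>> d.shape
(2, 7, 37)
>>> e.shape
(7, 7)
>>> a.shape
(2, 7, 37)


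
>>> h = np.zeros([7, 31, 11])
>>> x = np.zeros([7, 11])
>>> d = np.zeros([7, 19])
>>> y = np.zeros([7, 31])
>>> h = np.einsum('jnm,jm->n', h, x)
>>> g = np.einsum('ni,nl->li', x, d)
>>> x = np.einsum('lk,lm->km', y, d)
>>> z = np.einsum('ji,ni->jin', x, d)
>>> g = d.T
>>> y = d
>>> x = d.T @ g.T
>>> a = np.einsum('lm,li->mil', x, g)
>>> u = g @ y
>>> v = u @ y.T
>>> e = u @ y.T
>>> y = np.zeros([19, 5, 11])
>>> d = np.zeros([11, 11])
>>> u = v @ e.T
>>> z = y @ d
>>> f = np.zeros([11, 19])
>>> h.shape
(31,)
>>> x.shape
(19, 19)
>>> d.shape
(11, 11)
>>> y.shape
(19, 5, 11)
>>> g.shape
(19, 7)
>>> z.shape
(19, 5, 11)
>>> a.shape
(19, 7, 19)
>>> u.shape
(19, 19)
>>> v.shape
(19, 7)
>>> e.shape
(19, 7)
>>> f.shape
(11, 19)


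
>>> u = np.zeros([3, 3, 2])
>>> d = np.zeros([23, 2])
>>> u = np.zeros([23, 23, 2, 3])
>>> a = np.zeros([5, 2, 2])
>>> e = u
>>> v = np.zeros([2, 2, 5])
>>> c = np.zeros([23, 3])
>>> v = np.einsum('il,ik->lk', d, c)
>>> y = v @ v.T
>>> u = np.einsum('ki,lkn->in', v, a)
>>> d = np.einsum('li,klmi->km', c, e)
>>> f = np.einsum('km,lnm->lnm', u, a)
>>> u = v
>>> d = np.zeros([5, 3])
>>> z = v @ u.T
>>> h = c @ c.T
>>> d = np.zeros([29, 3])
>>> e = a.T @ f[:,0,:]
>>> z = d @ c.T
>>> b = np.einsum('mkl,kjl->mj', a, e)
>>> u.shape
(2, 3)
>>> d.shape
(29, 3)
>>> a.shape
(5, 2, 2)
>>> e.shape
(2, 2, 2)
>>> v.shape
(2, 3)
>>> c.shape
(23, 3)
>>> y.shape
(2, 2)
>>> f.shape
(5, 2, 2)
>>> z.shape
(29, 23)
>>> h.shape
(23, 23)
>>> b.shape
(5, 2)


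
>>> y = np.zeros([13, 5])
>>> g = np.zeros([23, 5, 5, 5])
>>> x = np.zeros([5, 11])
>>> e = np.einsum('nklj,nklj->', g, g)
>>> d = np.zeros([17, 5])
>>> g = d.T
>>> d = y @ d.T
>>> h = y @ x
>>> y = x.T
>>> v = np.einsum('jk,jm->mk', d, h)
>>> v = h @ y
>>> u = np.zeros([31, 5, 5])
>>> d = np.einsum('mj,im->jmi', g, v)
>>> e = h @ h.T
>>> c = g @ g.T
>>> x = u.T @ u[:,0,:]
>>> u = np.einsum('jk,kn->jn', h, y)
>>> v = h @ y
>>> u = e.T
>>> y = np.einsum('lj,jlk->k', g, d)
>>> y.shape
(13,)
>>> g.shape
(5, 17)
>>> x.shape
(5, 5, 5)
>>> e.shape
(13, 13)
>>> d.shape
(17, 5, 13)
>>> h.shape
(13, 11)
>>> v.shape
(13, 5)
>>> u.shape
(13, 13)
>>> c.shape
(5, 5)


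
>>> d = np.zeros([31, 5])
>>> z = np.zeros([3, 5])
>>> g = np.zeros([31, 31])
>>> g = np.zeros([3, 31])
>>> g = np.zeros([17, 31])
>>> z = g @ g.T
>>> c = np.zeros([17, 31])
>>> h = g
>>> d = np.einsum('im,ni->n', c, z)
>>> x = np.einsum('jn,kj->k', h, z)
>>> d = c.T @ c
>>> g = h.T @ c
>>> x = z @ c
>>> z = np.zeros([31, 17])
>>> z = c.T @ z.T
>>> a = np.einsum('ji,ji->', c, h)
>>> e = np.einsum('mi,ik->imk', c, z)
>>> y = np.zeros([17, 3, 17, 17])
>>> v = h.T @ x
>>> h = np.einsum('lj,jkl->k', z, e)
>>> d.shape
(31, 31)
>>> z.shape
(31, 31)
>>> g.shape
(31, 31)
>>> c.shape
(17, 31)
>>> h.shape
(17,)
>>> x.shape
(17, 31)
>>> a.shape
()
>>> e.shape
(31, 17, 31)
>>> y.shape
(17, 3, 17, 17)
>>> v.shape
(31, 31)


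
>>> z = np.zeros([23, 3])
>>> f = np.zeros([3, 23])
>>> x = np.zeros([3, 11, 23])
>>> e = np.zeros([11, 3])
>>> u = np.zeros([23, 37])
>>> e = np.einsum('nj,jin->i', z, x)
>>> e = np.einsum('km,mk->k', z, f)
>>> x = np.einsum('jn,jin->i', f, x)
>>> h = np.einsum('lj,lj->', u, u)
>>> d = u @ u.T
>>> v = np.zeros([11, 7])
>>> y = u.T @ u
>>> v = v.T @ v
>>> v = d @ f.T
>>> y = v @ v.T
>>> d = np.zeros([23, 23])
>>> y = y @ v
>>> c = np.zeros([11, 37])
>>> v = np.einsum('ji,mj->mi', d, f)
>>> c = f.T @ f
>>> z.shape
(23, 3)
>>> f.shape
(3, 23)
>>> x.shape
(11,)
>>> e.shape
(23,)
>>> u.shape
(23, 37)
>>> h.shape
()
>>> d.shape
(23, 23)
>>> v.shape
(3, 23)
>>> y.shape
(23, 3)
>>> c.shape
(23, 23)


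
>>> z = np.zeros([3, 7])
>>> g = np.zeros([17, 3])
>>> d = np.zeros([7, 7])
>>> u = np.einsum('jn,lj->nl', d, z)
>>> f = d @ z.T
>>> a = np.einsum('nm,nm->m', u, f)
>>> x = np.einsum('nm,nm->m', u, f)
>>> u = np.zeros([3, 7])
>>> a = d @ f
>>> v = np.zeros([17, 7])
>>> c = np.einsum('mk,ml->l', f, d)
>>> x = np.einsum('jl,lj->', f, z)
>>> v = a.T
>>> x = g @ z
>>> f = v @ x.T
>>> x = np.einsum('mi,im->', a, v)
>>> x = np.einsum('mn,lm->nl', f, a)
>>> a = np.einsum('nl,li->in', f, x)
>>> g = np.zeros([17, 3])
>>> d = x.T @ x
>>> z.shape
(3, 7)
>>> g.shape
(17, 3)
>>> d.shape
(7, 7)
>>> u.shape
(3, 7)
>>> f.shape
(3, 17)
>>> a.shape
(7, 3)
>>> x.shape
(17, 7)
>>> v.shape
(3, 7)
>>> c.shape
(7,)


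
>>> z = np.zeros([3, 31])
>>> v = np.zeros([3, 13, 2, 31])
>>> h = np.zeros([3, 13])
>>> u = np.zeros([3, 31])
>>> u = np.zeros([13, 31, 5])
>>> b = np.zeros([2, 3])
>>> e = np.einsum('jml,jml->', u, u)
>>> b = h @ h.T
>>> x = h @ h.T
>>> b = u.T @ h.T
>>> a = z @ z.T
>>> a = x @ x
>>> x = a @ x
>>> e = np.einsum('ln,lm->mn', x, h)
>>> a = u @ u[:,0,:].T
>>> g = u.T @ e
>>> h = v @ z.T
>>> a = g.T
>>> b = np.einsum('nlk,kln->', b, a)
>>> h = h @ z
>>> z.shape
(3, 31)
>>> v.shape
(3, 13, 2, 31)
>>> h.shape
(3, 13, 2, 31)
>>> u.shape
(13, 31, 5)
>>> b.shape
()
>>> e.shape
(13, 3)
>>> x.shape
(3, 3)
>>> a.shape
(3, 31, 5)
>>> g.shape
(5, 31, 3)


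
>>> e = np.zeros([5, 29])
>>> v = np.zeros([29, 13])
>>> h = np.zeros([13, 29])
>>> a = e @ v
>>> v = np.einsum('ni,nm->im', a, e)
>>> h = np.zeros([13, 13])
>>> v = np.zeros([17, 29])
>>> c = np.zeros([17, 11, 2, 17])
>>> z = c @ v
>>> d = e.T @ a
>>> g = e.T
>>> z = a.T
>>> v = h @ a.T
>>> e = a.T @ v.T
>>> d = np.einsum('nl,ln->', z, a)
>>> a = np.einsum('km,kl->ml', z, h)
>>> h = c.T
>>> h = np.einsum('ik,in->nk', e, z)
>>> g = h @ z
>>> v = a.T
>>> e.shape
(13, 13)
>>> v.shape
(13, 5)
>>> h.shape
(5, 13)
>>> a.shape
(5, 13)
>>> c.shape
(17, 11, 2, 17)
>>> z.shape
(13, 5)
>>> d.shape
()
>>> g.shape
(5, 5)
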